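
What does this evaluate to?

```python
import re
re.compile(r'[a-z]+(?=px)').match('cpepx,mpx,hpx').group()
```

With `match`, the pattern is implicitly anchored at the beginning.
The match spans [0:3] → 'cpe'.

'cpe'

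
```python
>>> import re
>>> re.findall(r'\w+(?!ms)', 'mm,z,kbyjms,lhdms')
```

['mm', 'z', 'kbyjms', 'lhdms']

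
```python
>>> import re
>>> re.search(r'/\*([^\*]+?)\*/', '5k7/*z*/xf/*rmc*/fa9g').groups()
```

('z',)

The match spans [3:8] → '/*z*/'.
Captured: group 1 = 'z'.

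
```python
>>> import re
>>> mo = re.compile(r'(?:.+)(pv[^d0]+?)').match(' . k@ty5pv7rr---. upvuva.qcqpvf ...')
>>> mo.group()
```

Pattern: one or more of any character (non-capturing group); then the literal 'pv', then one or more of any character except [d0] (lazy) (captured).
A non-greedy quantifier consumes as few characters as it can — just enough that the remainder of the pattern still matches from where it stops; whatever follows it matches normally.
`re.match` won't scan ahead — the pattern has to work from the very first character.
The match spans [0:31] → ' . k@ty5pv7rr---. upvuva.qcqpvf'.
Captured: group 1 = 'pvf'.

' . k@ty5pv7rr---. upvuva.qcqpvf'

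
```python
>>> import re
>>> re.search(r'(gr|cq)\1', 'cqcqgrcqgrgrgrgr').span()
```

(0, 4)

The backreference `\1` re-matches whatever the first group consumed, character for character.
Unlike `match`, `search` isn't anchored — it looks for the pattern anywhere in the string.
The match spans [0:4] → 'cqcq'.
Captured: group 1 = 'cq'.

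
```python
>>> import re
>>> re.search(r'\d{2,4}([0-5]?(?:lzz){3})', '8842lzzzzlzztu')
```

Pattern: 2 to 4 of a digit; then optionally a character in [0-5], then the literal 'lzz' repeated 3 times (captured).
Here no position works, so the call returns None.

None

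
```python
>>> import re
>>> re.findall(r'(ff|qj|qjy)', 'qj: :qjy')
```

['qj', 'qj']

Alternation tries branches left to right and keeps the first one that lets the overall match succeed at that position.
Walking the string: at [0:2] match 'qj', group 1 = 'qj'; at [5:7] match 'qj', group 1 = 'qj'.
`findall` collects group 1 from each match (2 total).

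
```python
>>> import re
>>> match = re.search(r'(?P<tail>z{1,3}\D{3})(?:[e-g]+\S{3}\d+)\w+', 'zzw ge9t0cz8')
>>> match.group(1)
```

This matches 1 to 3 of the literal 'z', then exactly 3 of a non-digit (captured as 'tail'); then one or more of a character in [e-g], then exactly 3 of a non-whitespace character, then one or more of a digit (non-capturing group); then one or more of a word character.
Unlike `match`, `search` isn't anchored — it looks for the pattern anywhere in the string.
The match spans [0:12] → 'zzw ge9t0cz8'.
Captured: group 1 = 'zzw '.

'zzw '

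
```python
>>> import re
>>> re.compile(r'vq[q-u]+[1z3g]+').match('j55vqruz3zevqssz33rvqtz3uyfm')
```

The pattern matches the literal 'vq', then one or more of a character in [q-u]; then one or more of one of [1z3g].
`re.match` won't scan ahead — the pattern has to work from the very first character.
Here the pattern fails at index 0, so the call returns None.

None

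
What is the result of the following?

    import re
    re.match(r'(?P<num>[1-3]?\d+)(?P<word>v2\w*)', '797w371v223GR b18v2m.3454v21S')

None

This matches optionally a character in [1-3], then one or more of a digit (captured as 'num'); then the literal 'v2', then zero or more of a word character (captured as 'word').
`match` is anchored at position 0; if the pattern doesn't fit there, it returns None.
Here the string doesn't start with a match, so the call returns None.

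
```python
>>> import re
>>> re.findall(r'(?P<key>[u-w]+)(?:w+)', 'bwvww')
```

['wvw']

With a single group, `findall` returns only what that group captured — 1 item.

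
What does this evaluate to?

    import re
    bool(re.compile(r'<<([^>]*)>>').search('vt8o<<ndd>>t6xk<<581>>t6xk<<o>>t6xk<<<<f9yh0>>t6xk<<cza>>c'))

The match spans [4:11] → '<<ndd>>'.

True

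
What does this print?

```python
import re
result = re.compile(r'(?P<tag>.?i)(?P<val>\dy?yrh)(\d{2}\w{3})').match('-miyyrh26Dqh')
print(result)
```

None

Pattern: optionally any character, then the literal 'i' (captured as 'tag'); then a digit, then optionally the literal 'y', then the literal 'yrh' (captured as 'val'); then exactly 2 of a digit, then exactly 3 of a word character (captured).
`re.match` won't scan ahead — the pattern has to work from the very first character.
Here the pattern fails at index 0, so the call returns None.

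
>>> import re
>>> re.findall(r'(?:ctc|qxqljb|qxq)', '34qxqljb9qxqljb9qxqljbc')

['qxqljb', 'qxqljb', 'qxqljb']

Alternation tries branches left to right and keeps the first one that lets the overall match succeed at that position.
Walking the string: at [2:8] → 'qxqljb'; at [9:15] → 'qxqljb'; at [16:22] → 'qxqljb'.
`findall` yields the raw match text (3 of them) because the pattern has no groups.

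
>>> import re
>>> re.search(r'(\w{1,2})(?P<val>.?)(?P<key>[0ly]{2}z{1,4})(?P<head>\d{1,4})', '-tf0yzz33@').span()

(1, 9)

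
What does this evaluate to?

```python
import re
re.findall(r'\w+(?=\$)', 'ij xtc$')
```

['xtc']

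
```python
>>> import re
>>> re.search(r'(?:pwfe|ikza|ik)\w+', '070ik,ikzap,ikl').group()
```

`re.search` tries every starting position until one works.
The match spans [6:11] → 'ikzap'.

'ikzap'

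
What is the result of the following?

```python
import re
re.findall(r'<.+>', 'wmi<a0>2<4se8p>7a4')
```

['<a0>2<4se8p>']

With no groups in the pattern, `findall` gives back each whole match — 1 here.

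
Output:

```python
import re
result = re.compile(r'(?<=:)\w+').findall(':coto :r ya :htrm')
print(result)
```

The positive lookaround only admits positions where the adjacent text matches; those characters stay outside the span.
Since nothing is captured, `findall` lists the 3 matched substrings directly.

['coto', 'r', 'htrm']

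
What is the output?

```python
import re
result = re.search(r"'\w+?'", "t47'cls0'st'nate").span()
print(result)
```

(3, 9)

Unlike `match`, `search` isn't anchored — it looks for the pattern anywhere in the string.
The match spans [3:9] → "'cls0'".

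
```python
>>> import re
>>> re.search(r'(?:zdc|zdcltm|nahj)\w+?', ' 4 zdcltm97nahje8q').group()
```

'zdcl'

Alternation isn't longest-match — the leftmost alternative that fits at this position is chosen.
Unlike `match`, `search` isn't anchored — it looks for the pattern anywhere in the string.
The match spans [3:7] → 'zdcl'.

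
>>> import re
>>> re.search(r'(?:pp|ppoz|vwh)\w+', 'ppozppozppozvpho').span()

(0, 16)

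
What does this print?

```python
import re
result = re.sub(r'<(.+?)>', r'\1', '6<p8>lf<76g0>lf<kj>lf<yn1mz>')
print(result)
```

Matches: at [1:5] → '<p8>'; at [7:13] → '<76g0>'; at [15:19] → '<kj>'; at [21:28] → '<yn1mz>'.
Each match is replaced using the text its own group 1 captured.

6p8lf76g0lfkjlfyn1mz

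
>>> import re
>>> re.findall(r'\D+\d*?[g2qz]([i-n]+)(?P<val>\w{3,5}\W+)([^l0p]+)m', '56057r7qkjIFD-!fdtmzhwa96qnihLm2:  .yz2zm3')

The pattern matches one or more of a non-digit, then zero or more of a digit (lazy), then one of [g2qz]; then one or more of a character in [i-n] (captured); then 3 to 5 of a word character, then one or more of a non-word character (captured as 'val'); then one or more of any character except [l0p] (captured); then a literal 'm'.
Multiple groups make `findall` return tuples — one 3-tuple for the one match.

[('kj', 'IFD-!', 'fdtmzhwa96qnihLm2:  .yz2z')]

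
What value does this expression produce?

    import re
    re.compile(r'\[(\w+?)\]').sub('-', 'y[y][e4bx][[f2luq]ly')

'y--[-ly'

Matches: at [1:4] → '[y]'; at [4:10] → '[e4bx]'; at [11:18] → '[f2luq]'.
Every occurrence is swapped for '-'.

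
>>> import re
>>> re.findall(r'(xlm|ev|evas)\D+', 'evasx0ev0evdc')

['ev', 'ev']

Branches in `(...|...)` are attempted left-to-right; the first branch that allows the whole pattern to succeed is taken.
Scanning left to right: at [0:5] match 'evasx', group 1 = 'ev'; at [9:13] match 'evdc', group 1 = 'ev'.
One capturing group, so `findall` returns just the captured substring from each match — 2 in all.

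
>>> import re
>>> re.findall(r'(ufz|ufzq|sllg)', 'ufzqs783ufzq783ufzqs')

['ufz', 'ufz', 'ufz']

The regex engine tests alternatives in the order written; an earlier branch that matches wins even if a later one would match more.
Scanning left to right: at [0:3] match 'ufz', group 1 = 'ufz'; at [8:11] match 'ufz', group 1 = 'ufz'; at [15:18] match 'ufz', group 1 = 'ufz'.
With a single group, `findall` returns only what that group captured — 3 items.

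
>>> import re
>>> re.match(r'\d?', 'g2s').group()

This matches optionally a digit.
`re.match` won't scan ahead — the pattern has to work from the very first character.
The match spans [0:0] → ''.

''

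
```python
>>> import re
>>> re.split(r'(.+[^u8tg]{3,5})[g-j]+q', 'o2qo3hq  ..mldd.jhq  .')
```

The pattern matches one or more of any character, then 3 to 5 of any character except [u8tg] (captured); then one or more of a character in [g-j], then a literal 'q'.
Matches to split on: at [0:19] → 'o2qo3hq  ..mldd.jhq'.
Because the pattern has a capturing group, `split` also inserts each captured text between the pieces.

['', 'o2qo3hq  ..mldd.j', '  .']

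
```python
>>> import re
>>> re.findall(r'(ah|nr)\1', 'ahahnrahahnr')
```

['ah', 'ah']

A backreference is literal: `\1` must see the identical characters the first group matched.
Matches: at [0:4] match 'ahah', group 1 = 'ah'; at [6:10] match 'ahah', group 1 = 'ah'.
With a single group, `findall` returns only what that group captured — 2 items.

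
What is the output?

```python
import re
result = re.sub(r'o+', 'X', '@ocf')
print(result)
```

Pattern: one or more of a literal 'o'.
Matches: at [1:2] → 'o'.
`sub` substitutes 'X' at each match site.

@Xcf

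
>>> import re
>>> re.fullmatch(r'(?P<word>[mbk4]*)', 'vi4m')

None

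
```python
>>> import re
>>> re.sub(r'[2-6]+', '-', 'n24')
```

'n-'

`sub` substitutes '-' at each match site.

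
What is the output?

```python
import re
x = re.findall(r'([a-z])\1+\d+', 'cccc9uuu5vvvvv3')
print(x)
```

The backreference `\1` re-matches whatever the first group consumed, character for character.
Scanning left to right: at [0:5] match 'cccc9', group 1 = 'c'; at [5:9] match 'uuu5', group 1 = 'u'; at [9:15] match 'vvvvv3', group 1 = 'v'.
Because there's exactly one group, `findall` drops the full match and keeps group 1 from each hit.

['c', 'u', 'v']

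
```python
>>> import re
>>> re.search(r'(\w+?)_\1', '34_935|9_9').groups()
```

('9',)

The match spans [7:10] → '9_9'.
Captured: group 1 = '9'.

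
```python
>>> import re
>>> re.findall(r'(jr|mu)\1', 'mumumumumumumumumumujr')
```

After group 1 captures some text, `\1` only succeeds where that same text appears again.
Because there's exactly one group, `findall` drops the full match and keeps group 1 from each hit.

['mu', 'mu', 'mu', 'mu', 'mu']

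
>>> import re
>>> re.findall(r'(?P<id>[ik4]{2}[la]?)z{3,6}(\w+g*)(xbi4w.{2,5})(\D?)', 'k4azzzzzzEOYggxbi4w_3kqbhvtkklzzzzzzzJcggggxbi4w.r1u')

This matches exactly 2 of one of [ik4], then optionally one of [la] (captured as 'id'); then 3 to 6 of a literal 'z'; then one or more of a word character, then zero or more of the literal 'g' (captured); then the literal 'xb', then the literal 'i4w', then 2 to 5 of any character (captured); then optionally a non-digit (captured).
Walking the string: at [0:52] match 'k4azzzzzzEOYggxbi4w_3kqbhvtkklzzzzzzzJcggggxbi4w.r1u', groups = ('k4a', 'EOYggxbi4w_3kqbhvtkklzzzzzzzJcgggg', 'xbi4w.r1u', '').
`findall` packs the 4 group values into a tuple for every match.

[('k4a', 'EOYggxbi4w_3kqbhvtkklzzzzzzzJcgggg', 'xbi4w.r1u', '')]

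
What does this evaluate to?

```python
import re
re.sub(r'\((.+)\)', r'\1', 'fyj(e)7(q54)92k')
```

Matches: at [3:12] → '(e)7(q54)'.
Each match is replaced using the text its own group 1 captured.

'fyje)7(q5492k'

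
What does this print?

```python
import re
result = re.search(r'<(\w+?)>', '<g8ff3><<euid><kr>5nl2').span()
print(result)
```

(0, 7)

The match spans [0:7] → '<g8ff3>'.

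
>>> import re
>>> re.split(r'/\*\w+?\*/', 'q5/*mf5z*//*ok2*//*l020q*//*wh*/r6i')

Matches to split on: at [2:10] → '/*mf5z*/'; at [10:17] → '/*ok2*/'; at [17:26] → '/*l020q*/'; at [26:32] → '/*wh*/'.
The string is cut at each match, leaving 5 pieces.

['q5', '', '', '', 'r6i']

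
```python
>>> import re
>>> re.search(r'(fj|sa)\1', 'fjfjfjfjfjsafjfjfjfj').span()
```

`\1` has to match the exact text group 1 already captured.
`re.search` scans for the first position where the pattern succeeds.
The match spans [0:4] → 'fjfj'.
Captured: group 1 = 'fj'.

(0, 4)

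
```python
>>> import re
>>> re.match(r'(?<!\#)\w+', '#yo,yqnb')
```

`re.match` won't scan ahead — the pattern has to work from the very first character.
Here the string doesn't start with a match, so the call returns None.

None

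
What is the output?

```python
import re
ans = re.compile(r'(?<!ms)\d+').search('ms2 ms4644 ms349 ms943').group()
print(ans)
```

A negative assertion filters positions out without eating any characters.
Unlike `match`, `search` isn't anchored — it looks for the pattern anywhere in the string.
The match spans [7:10] → '644'.

644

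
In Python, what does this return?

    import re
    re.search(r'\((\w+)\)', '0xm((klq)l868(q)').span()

The match spans [4:9] → '(klq)'.

(4, 9)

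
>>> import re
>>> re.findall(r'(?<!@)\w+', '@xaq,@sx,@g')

['aq', 'x']

The negative lookahead/lookbehind blocks any match where the forbidden context is present.
No capturing groups, so `findall` returns the 2 full match strings.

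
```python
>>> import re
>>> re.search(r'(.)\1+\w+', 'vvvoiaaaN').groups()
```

A backreference is literal: `\1` must see the identical characters the first group matched.
Unlike `match`, `search` isn't anchored — it looks for the pattern anywhere in the string.
The match spans [0:9] → 'vvvoiaaaN'.
Captured: group 1 = 'v'.

('v',)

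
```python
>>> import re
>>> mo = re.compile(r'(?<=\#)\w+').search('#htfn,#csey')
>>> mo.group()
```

The lookaround is zero-width — it requires the adjacent text to match without consuming it, so the asserted text isn't part of the match.
`search` walks the string left to right and returns the first match it finds.
The match spans [1:5] → 'htfn'.

'htfn'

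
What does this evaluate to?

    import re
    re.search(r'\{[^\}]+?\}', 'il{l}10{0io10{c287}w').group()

`search` walks the string left to right and returns the first match it finds.
The match spans [2:5] → '{l}'.

'{l}'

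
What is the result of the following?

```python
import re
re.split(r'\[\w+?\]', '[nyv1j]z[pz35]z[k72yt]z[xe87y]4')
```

Matches to split on: at [0:7] → '[nyv1j]'; at [8:14] → '[pz35]'; at [15:22] → '[k72yt]'; at [23:30] → '[xe87y]'.
Splitting on the pattern gives 5 pieces.

['', 'z', 'z', 'z', '4']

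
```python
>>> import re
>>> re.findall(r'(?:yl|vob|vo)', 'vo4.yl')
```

With no groups in the pattern, `findall` gives back each whole match — 2 here.

['vo', 'yl']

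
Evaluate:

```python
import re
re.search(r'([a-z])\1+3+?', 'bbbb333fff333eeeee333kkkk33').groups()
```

A backreference is literal: `\1` must see the identical characters the first group matched.
`re.search` tries every starting position until one works.
The match spans [0:5] → 'bbbb3'.
Captured: group 1 = 'b'.

('b',)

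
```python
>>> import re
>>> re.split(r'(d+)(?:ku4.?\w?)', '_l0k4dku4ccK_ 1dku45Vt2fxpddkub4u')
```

The pattern matches one or more of a literal 'd' (captured); then the literal 'ku4', then optionally any character, then optionally a word character (non-capturing group).
Matches to split on: at [5:11] → 'dku4cc'; at [15:21] → 'dku45V'.
The group in the pattern means `split` returns the separators' captures alongside the pieces.

['_l0k4', 'd', 'K_ 1', 'd', 't2fxpddkub4u']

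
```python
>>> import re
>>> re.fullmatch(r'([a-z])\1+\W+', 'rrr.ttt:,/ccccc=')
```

`re.fullmatch` requires the pattern to consume the entire string.
Here the pattern can't cover the whole string, so the call returns None.

None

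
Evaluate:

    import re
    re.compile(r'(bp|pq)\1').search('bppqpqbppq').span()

(2, 6)

The backreference `\1` re-matches whatever the first group consumed, character for character.
The match spans [2:6] → 'pqpq'.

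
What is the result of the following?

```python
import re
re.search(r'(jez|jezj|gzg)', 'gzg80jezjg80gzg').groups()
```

('gzg',)

Unlike `match`, `search` isn't anchored — it looks for the pattern anywhere in the string.
The match spans [0:3] → 'gzg'.
Captured: group 1 = 'gzg'.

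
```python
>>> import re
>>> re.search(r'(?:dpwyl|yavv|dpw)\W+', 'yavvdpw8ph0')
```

Here no position works, so the call returns None.

None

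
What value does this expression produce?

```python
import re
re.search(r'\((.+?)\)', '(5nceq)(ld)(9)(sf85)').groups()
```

The match spans [0:7] → '(5nceq)'.
Captured: group 1 = '5nceq'.

('5nceq',)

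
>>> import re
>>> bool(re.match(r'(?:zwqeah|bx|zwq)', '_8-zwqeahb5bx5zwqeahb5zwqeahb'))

False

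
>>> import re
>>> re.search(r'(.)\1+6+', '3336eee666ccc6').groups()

The match spans [0:4] → '3336'.
Captured: group 1 = '3'.

('3',)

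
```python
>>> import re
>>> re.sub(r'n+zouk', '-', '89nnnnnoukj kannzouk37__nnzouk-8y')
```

'89nnnnnoukj ka-37__--8y'

This matches one or more of a literal 'n'; then the literal 'zou', then a literal 'k'.
Each match is replaced by '-'.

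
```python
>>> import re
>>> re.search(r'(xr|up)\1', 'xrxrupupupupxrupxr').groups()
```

The match spans [0:4] → 'xrxr'.
Captured: group 1 = 'xr'.

('xr',)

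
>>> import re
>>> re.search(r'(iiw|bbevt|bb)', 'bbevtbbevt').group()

Branches in `(...|...)` are attempted left-to-right; the first branch that allows the whole pattern to succeed is taken.
`re.search` tries every starting position until one works.
The match spans [0:5] → 'bbevt'.
Captured: group 1 = 'bbevt'.

'bbevt'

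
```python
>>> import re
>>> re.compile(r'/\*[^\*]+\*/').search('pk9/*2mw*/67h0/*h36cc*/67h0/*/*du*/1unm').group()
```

'/*2mw*/'

The match spans [3:10] → '/*2mw*/'.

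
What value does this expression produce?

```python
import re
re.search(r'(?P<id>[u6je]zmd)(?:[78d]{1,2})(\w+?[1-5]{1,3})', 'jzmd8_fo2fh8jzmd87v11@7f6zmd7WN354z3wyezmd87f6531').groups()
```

('jzmd', '_fo2')

The match spans [0:9] → 'jzmd8_fo2'.
Captured: group 1 = 'jzmd', group 2 = '_fo2'.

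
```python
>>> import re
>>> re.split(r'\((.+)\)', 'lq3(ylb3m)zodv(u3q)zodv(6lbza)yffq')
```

['lq3', 'ylb3m)zodv(u3q)zodv(6lbza', 'yffq']

Matches to split on: at [3:30] → '(ylb3m)zodv(u3q)zodv(6lbza)'.
The group in the pattern means `split` returns the separators' captures alongside the pieces.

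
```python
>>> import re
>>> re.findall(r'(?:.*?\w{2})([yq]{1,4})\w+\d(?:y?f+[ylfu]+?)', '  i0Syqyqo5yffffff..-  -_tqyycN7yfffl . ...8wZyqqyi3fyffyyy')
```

This matches zero or more of any character (lazy), then exactly 2 of a word character (non-capturing group); then 1 to 4 of one of [yq] (captured); then one or more of a word character, then a digit; then optionally a literal 'y', then one or more of the literal 'f', then one or more of one of [ylfu] (lazy) (non-capturing group).
Lazy quantifiers expand one character at a time until the remainder of the pattern can match.
Walking the string: at [0:18] match '  i0Syqyqo5yffffff', group 1 = 'yqyq'; at [18:37] match '..-  -_tqyycN7yfffl', group 1 = 'qyy'; at [37:54] match ' . ...8wZyqqyi3fy', group 1 = 'yqqy'.
With a single group, `findall` returns only what that group captured — 3 items.

['yqyq', 'qyy', 'yqqy']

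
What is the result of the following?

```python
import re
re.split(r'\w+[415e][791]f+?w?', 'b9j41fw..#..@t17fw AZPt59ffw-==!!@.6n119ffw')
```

Pattern: one or more of a word character, then one of [415e], then one of [791]; then one or more of a literal 'f' (lazy), then optionally a literal 'w'.
A non-greedy quantifier consumes as few characters as it can — just enough that the remainder of the pattern still matches from where it stops; whatever follows it matches normally.
Matches to split on: at [0:7] → 'b9j41fw'; at [13:18] → 't17fw'; at [19:26] → 'AZPt59f'; at [35:41] → '6n119f'.
`split` removes every match and returns the 5 fragments in between.

['', '..#..@', ' ', 'fw-==!!@.', 'fw']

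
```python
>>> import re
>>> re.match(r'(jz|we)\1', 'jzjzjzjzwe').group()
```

'jzjz'

A backreference is literal: `\1` must see the identical characters the first group matched.
`re.match` only tries the pattern at the start of the string.
The match spans [0:4] → 'jzjz'.
Captured: group 1 = 'jz'.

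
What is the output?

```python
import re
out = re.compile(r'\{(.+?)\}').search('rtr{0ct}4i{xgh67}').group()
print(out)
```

Unlike `match`, `search` isn't anchored — it looks for the pattern anywhere in the string.
The match spans [3:8] → '{0ct}'.
Captured: group 1 = '0ct'.

{0ct}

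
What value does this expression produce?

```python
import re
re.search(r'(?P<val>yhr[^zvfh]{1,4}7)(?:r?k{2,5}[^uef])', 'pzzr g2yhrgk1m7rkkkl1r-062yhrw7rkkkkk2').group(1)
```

The match spans [7:20] → 'yhrgk1m7rkkkl'.
Captured: group 1 = 'yhrgk1m7'.

'yhrgk1m7'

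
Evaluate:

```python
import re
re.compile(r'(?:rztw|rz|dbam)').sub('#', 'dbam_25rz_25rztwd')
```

'#_25#_25#d'

Alternation tries branches left to right and keeps the first one that lets the overall match succeed at that position.
Every occurrence is swapped for '#'.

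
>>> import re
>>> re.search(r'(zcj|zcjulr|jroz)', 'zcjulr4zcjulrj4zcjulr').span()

Alternation isn't longest-match — the leftmost alternative that fits at this position is chosen.
The match spans [0:3] → 'zcj'.

(0, 3)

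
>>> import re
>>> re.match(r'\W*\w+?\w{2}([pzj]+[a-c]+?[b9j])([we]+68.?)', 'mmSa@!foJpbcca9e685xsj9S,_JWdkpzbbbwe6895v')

None

Pattern: zero or more of a non-word character, then one or more of a word character (lazy), then exactly 2 of a word character; then one or more of one of [pzj], then one or more of a character in [a-c] (lazy), then one of [b9j] (captured); then one or more of one of [we], then the literal '68', then optionally any character (captured).
`re.match` only tries the pattern at the start of the string.
Here position 0 doesn't satisfy it, so the call returns None.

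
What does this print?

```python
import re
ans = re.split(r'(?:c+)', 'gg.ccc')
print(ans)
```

The pattern matches one or more of a literal 'c' (non-capturing group).
`split` removes every match and returns the 2 fragments in between.

['gg.', '']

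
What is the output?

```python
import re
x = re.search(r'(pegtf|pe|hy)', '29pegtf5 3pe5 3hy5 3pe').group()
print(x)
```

Branches in `(...|...)` are attempted left-to-right; the first branch that allows the whole pattern to succeed is taken.
The match spans [2:7] → 'pegtf'.

pegtf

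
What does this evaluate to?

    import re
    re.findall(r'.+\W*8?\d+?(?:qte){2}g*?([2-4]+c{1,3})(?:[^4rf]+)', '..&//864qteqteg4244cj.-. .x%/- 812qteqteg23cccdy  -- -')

The pattern matches one or more of any character, then zero or more of a non-word character, then optionally a literal '8'; then one or more of a digit (lazy), then the literal 'qte' repeated 2 times, then zero or more of the literal 'g' (lazy); then one or more of a character in [2-4], then 1 to 3 of a literal 'c' (captured); then one or more of any character except [4rf] (non-capturing group).
`findall` collects group 1 from the one match (1 total).

['23ccc']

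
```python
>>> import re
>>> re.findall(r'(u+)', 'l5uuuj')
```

['uuu']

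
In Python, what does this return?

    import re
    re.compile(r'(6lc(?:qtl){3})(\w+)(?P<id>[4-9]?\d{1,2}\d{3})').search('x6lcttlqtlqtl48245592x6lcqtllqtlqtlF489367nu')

None

The pattern matches the literal '6l', then a literal 'c', then the literal 'qtl' repeated 3 times (captured); then one or more of a word character (captured); then optionally a character in [4-9], then 1 to 2 of a digit, then exactly 3 of a digit (captured as 'id').
Unlike `match`, `search` isn't anchored — it looks for the pattern anywhere in the string.
Here no position works, so the call returns None.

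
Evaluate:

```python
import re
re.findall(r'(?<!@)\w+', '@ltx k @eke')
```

['tx', 'k', 'ke']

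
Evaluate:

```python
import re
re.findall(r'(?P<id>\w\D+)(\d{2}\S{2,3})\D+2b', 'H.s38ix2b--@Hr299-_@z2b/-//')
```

The pattern matches a word character, then one or more of a non-digit (captured as 'id'); then exactly 2 of a digit, then 2 to 3 of a non-whitespace character (captured); then one or more of a non-digit, then the literal '2b'.
Walking the string: at [7:23] match '2b--@Hr299-_@z2b', groups = ('2b--@Hr', '299-_').
`findall` packs the 2 group values into a tuple for every match.

[('2b--@Hr', '299-_')]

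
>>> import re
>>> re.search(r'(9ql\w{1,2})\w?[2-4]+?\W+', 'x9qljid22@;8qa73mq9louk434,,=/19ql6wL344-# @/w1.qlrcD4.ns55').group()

'9qljid22@;'

The match spans [1:11] → '9qljid22@;'.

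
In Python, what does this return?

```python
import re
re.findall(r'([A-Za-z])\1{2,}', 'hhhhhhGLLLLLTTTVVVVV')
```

The backreference `\1` re-matches whatever the first group consumed, character for character.
Scanning left to right: at [0:6] match 'hhhhhh', group 1 = 'h'; at [7:12] match 'LLLLL', group 1 = 'L'; at [12:15] match 'TTT', group 1 = 'T'; at [15:20] match 'VVVVV', group 1 = 'V'.
`findall` collects group 1 from each match (4 total).

['h', 'L', 'T', 'V']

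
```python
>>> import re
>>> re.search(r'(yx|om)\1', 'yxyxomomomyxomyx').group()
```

'yxyx'

A backreference is literal: `\1` must see the identical characters the first group matched.
The match spans [0:4] → 'yxyx'.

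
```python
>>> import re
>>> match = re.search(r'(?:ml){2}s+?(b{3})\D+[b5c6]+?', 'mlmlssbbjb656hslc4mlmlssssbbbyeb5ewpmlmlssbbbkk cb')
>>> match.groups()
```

('bbb',)

The match spans [18:33] → 'mlmlssssbbbyeb5'.
Captured: group 1 = 'bbb'.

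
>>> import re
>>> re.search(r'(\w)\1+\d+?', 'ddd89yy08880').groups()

('d',)

`\1` is not a pattern — it's the concrete string captured by group 1, re-applied verbatim.
`search` walks the string left to right and returns the first match it finds.
The match spans [0:4] → 'ddd8'.
Captured: group 1 = 'd'.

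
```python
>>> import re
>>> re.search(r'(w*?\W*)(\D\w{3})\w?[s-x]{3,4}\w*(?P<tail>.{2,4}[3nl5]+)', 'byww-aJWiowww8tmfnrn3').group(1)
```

Pattern: zero or more of a literal 'w' (lazy), then zero or more of a non-word character (captured); then a non-digit, then exactly 3 of a word character (captured); then optionally a word character, then 3 to 4 of a character in [s-x], then zero or more of a word character; then 2 to 4 of any character, then one or more of one of [3nl5] (captured as 'tail').
`re.search` tries every starting position until one works.
The match spans [2:21] → 'ww-aJWiowww8tmfnrn3'.
Captured: group 1 = 'ww-', group 2 = 'aJWi', group 3 = 'rn3'.

'ww-'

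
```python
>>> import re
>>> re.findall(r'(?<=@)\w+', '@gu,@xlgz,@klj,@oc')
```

Because the assertion is zero-width, the text it checks is not consumed and won't appear in the result.
No capturing groups, so `findall` returns the 4 full match strings.

['gu', 'xlgz', 'klj', 'oc']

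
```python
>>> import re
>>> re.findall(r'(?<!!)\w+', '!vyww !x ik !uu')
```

['yww', 'ik', 'u']

Because the assertion is negative and zero-width, positions next to the forbidden text are skipped.
Matches: at [2:5] → 'yww'; at [9:11] → 'ik'; at [14:15] → 'u'.
With no groups in the pattern, `findall` gives back each whole match — 3 here.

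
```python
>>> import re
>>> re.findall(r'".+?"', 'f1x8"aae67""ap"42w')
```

['"aae67"', '"ap"']

Lazy quantifiers expand one character at a time until the remainder of the pattern can match.
Scanning left to right: at [4:11] → '"aae67"'; at [11:15] → '"ap"'.
Since nothing is captured, `findall` lists the 2 matched substrings directly.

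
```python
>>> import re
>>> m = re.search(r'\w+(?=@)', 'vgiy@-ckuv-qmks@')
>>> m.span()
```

Because the assertion is zero-width, the text it checks is not consumed and won't appear in the result.
Unlike `match`, `search` isn't anchored — it looks for the pattern anywhere in the string.
The match spans [0:4] → 'vgiy'.

(0, 4)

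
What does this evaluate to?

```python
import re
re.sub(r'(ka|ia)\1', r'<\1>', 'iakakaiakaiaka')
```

'ia<ka>iakaiaka'

`\1` has to match the exact text group 1 already captured.
Matches: at [2:6] → 'kaka'.
`\1` in the replacement pulls in group 1's text for each match.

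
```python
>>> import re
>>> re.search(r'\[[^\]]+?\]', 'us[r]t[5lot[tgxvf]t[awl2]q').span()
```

The match spans [2:5] → '[r]'.

(2, 5)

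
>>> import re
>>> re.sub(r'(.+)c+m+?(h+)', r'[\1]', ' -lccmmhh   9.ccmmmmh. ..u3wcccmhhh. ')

'[ -lccmmhh   9.ccmmmmh. ..u3wcc]. '

The pattern matches one or more of any character (captured); then one or more of the literal 'c', then one or more of a literal 'm' (lazy); then one or more of a literal 'h' (captured).
Matches: at [0:35] → ' -lccmmhh   9.ccmmmmh. ..u3wcccmhhh'.
The replacement refers to a captured group, so each match is rewritten using its own captured text.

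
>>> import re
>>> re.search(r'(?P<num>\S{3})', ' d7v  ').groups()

The match spans [1:4] → 'd7v'.
Captured: group 1 = 'd7v'.

('d7v',)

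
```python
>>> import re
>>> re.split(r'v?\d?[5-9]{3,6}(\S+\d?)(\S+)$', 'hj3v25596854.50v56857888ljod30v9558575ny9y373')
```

['hj3', '4.50v56857888ljod30v9558575ny9y37', '3', '']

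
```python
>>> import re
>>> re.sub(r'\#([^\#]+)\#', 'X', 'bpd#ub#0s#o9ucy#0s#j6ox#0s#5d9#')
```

`sub` substitutes 'X' at each match site.

'bpdX0sX0sX0sX'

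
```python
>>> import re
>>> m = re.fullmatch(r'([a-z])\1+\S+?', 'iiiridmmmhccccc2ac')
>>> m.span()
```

(0, 18)

`\1` has to match the exact text group 1 already captured.
`re.fullmatch` is like wrapping the pattern in `^…$` (in single-line mode).
The match spans [0:18] → 'iiiridmmmhccccc2ac'.
Captured: group 1 = 'i'.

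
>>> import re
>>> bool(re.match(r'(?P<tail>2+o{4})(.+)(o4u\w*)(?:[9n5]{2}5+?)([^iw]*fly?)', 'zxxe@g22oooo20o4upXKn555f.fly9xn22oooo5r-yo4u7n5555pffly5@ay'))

With `match`, the pattern is implicitly anchored at the beginning.
Here the string doesn't start with a match, so the call returns None, and `bool(None)` is False.

False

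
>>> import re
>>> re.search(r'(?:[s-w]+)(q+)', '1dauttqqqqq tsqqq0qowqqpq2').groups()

('qqqqq',)

The pattern matches one or more of a character in [s-w] (non-capturing group); then one or more of a literal 'q' (captured).
Unlike `match`, `search` isn't anchored — it looks for the pattern anywhere in the string.
The match spans [3:11] → 'uttqqqqq'.
Captured: group 1 = 'qqqqq'.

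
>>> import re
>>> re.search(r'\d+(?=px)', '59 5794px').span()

(3, 7)

The lookaround is zero-width — it requires the adjacent text to match without consuming it, so the asserted text isn't part of the match.
`re.search` scans for the first position where the pattern succeeds.
The match spans [3:7] → '5794'.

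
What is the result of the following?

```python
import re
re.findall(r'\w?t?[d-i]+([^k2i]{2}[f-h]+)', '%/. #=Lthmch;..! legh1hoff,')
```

Pattern: optionally a word character, then optionally a literal 't', then one or more of a character in [d-i]; then exactly 2 of any character except [k2i], then one or more of a character in [f-h] (captured).
Walking the string: at [6:12] match 'Lthmch', group 1 = 'mch'; at [17:23] match 'legh1h', group 1 = 'h1h'.
Because there's exactly one group, `findall` drops the full match and keeps group 1 from each hit.

['mch', 'h1h']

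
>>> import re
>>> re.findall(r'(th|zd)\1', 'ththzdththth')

['th', 'th']

A backreference is literal: `\1` must see the identical characters the first group matched.
Matches: at [0:4] match 'thth', group 1 = 'th'; at [6:10] match 'thth', group 1 = 'th'.
With a single group, `findall` returns only what that group captured — 2 items.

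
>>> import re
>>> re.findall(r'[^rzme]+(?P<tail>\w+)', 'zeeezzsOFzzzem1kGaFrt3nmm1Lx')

`findall` collects group 1 from the one match (1 total).

['zzzem1kGaFrt3nmm1Lx']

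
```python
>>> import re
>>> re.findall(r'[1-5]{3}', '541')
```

Pattern: exactly 3 of a character in [1-5].
Walking the string: at [0:3] → '541'.
No capturing groups, so `findall` returns the 1 full match string.

['541']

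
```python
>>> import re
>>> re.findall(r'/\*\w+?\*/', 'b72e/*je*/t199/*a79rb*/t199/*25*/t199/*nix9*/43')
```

['/*je*/', '/*a79rb*/', '/*25*/', '/*nix9*/']

Matches: at [4:10] → '/*je*/'; at [14:23] → '/*a79rb*/'; at [27:33] → '/*25*/'; at [37:45] → '/*nix9*/'.
Since nothing is captured, `findall` lists the 4 matched substrings directly.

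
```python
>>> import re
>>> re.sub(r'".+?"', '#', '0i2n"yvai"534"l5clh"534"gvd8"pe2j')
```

Every occurrence is swapped for '#'.

'0i2n#534#534#pe2j'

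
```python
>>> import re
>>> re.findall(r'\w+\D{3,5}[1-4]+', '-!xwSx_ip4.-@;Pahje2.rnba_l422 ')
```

['xwSx_ip4', 'Pahje2', 'rnba_l422']

No capturing groups, so `findall` returns the 3 full match strings.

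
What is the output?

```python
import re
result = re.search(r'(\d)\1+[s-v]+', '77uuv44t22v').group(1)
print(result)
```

7

A backreference is literal: `\1` must see the identical characters the first group matched.
`re.search` tries every starting position until one works.
The match spans [0:5] → '77uuv'.
Captured: group 1 = '7'.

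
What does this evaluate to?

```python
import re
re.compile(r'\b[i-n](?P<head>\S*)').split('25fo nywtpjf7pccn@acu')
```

['25fo ', 'ywtpjf7pccn@acu', '']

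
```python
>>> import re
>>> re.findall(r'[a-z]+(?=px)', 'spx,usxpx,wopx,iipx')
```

['s', 'usx', 'wo', 'ii']

The lookaround is zero-width — it requires the adjacent text to match without consuming it, so the asserted text isn't part of the match.
With no groups in the pattern, `findall` gives back each whole match — 4 here.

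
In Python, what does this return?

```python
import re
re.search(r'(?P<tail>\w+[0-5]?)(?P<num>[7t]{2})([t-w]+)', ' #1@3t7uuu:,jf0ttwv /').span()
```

The match spans [4:10] → '3t7uuu'.

(4, 10)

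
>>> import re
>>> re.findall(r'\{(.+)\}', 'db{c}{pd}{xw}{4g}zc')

['c}{pd}{xw}{4g']

Matches: at [2:17] match '{c}{pd}{xw}{4g}', group 1 = 'c}{pd}{xw}{4g'.
`findall` collects group 1 from the one match (1 total).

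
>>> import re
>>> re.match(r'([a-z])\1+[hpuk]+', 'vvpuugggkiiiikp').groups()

The match spans [0:5] → 'vvpuu'.
Captured: group 1 = 'v'.

('v',)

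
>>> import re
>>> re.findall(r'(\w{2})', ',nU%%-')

Pattern: exactly 2 of a word character (captured).
Walking the string: at [1:3] match 'nU', group 1 = 'nU'.
`findall` collects group 1 from the one match (1 total).

['nU']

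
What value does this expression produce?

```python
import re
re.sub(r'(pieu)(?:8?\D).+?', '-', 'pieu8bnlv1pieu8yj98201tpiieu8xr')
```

Because the quantifier is non-greedy, it stops expanding at the earliest point where the rest of the pattern can succeed.
Every occurrence is swapped for '-'.

'-lv1-98201tpiieu8xr'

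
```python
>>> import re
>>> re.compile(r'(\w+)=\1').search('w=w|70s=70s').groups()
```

The match spans [0:3] → 'w=w'.
Captured: group 1 = 'w'.

('w',)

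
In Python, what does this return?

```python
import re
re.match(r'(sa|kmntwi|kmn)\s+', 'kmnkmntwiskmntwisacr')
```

None

`re.match` won't scan ahead — the pattern has to work from the very first character.
Here the pattern fails at index 0, so the call returns None.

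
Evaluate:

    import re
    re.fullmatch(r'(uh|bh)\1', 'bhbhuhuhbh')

None

`re.fullmatch` is like wrapping the pattern in `^…$` (in single-line mode).
Here the pattern can't cover the whole string, so the call returns None.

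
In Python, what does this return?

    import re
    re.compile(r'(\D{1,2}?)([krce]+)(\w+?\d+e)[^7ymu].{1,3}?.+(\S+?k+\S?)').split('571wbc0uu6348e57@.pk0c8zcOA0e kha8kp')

['571', 'wb', 'c', '0uu6348e', '8kp', '']

Pattern: 1 to 2 of a non-digit (lazy) (captured); then one or more of one of [krce] (captured); then one or more of a word character (lazy), then one or more of a digit, then the literal 'e' (captured); then any character except [7ymu], then 1 to 3 of any character (lazy), then one or more of any character; then one or more of a non-whitespace character (lazy), then one or more of the literal 'k', then optionally a non-whitespace character (captured).
Matches to split on: at [3:36] → 'wbc0uu6348e57@.pk0c8zcOA0e kha8kp'.
Because the pattern has a capturing group, `split` also inserts each captured text between the pieces.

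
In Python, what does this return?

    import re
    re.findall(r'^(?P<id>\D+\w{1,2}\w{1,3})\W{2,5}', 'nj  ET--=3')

['nj  ET']

This matches anchored at the start of the string; then one or more of a non-digit, then 1 to 2 of a word character, then 1 to 3 of a word character (captured as 'id'); then 2 to 5 of a non-word character.
With a single group, `findall` returns only what that group captured — 1 item.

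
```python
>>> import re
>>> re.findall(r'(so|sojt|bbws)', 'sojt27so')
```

['so', 'so']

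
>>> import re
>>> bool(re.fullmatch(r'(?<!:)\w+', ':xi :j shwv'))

`re.fullmatch` is like wrapping the pattern in `^…$` (in single-line mode).
Here the string isn't matched end-to-end, so the call returns None, and `bool(None)` is False.

False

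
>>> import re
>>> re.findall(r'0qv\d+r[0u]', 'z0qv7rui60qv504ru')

The pattern matches the literal '0qv', then one or more of a digit; then the literal 'r', then one of [0u].
`findall` yields the raw match text (2 of them) because the pattern has no groups.

['0qv7ru', '0qv504ru']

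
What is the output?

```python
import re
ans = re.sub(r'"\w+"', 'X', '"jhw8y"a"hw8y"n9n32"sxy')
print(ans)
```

Matches: at [0:7] → '"jhw8y"'; at [8:14] → '"hw8y"'.
Every occurrence is swapped for 'X'.

XaXn9n32"sxy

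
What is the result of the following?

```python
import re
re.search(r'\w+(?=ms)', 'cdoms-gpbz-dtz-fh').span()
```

(0, 3)

The positive lookaround only admits positions where the adjacent text matches; those characters stay outside the span.
The match spans [0:3] → 'cdo'.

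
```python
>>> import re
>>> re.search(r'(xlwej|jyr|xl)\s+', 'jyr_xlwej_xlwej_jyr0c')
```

None

Here nothing in the string fits, so the call returns None.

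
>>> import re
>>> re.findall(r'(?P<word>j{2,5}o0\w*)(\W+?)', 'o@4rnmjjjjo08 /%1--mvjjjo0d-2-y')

A `+?`/`*?`/`{m,n}?` starts at its minimum and grows only as far as needed for what follows to match.
2 groups means each result is a tuple of 2 captured strings — 2 here.

[('jjjjo08', ' '), ('jjjo0d', '-')]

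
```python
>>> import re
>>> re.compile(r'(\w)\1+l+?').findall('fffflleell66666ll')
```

['f', 'e', '6']

`\1` is not a pattern — it's the concrete string captured by group 1, re-applied verbatim.
Walking the string: at [0:5] match 'ffffl', group 1 = 'f'; at [6:9] match 'eel', group 1 = 'e'; at [10:16] match '66666l', group 1 = '6'.
`findall` collects group 1 from each match (3 total).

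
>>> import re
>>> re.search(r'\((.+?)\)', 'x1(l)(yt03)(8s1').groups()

Because the quantifier is non-greedy, it stops expanding at the earliest point where the rest of the pattern can succeed.
Unlike `match`, `search` isn't anchored — it looks for the pattern anywhere in the string.
The match spans [2:5] → '(l)'.
Captured: group 1 = 'l'.

('l',)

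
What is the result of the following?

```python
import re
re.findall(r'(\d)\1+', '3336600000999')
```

['3', '6', '0', '9']

The backreference `\1` re-matches whatever the first group consumed, character for character.
Scanning left to right: at [0:3] match '333', group 1 = '3'; at [3:5] match '66', group 1 = '6'; at [5:10] match '00000', group 1 = '0'; at [10:13] match '999', group 1 = '9'.
`findall` collects group 1 from each match (4 total).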